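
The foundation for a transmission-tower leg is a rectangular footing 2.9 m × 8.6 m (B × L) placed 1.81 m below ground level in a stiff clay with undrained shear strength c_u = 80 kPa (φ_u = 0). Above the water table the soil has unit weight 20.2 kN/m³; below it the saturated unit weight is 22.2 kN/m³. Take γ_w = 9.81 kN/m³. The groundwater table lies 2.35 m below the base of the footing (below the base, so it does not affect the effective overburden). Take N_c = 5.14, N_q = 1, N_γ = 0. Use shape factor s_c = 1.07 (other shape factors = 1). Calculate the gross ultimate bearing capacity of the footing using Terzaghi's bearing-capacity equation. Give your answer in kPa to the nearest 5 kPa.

q_ult ≈ 475 kPa

Overburden at base level: q = 20.2 × 1.81 = 36.562 kPa.
Cohesion term c·N_c·s_c = 80 × 5.14 × 1.07 = 439.98 kPa; surcharge term q·N_q = 36.562 × 1 = 36.562 kPa.
q_ult = 439.98 + 36.562 = 476.55 kPa.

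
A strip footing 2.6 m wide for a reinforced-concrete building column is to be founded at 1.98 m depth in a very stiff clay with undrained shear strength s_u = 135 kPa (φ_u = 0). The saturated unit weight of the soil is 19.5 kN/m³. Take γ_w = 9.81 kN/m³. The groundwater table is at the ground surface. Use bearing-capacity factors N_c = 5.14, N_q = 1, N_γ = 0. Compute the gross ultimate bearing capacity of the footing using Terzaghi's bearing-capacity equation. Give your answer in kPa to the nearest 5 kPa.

q_ult ≈ 715 kPa

γ' = 19.5 − 9.81 = 9.69 kN/m³ (submerged throughout). q = 9.69 × 1.98 = 19.186 kPa.
c·N_c = 135 × 5.14 = 693.9 kPa
q·N_q = 19.186 × 1 = 19.186 kPa
q_ult = 693.9 + 19.186 = 713.09 kPa.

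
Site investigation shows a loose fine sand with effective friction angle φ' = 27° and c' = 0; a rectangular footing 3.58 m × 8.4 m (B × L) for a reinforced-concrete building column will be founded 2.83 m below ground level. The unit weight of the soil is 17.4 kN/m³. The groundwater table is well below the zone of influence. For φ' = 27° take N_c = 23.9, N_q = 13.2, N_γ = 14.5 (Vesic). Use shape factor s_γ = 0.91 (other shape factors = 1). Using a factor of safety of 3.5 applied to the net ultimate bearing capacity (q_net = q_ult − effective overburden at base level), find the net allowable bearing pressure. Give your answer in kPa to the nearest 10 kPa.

q_all(net) ≈ 290 kPa

Overburden at base level: q = 17.4 × 2.83 = 49.242 kPa.
Surcharge term q·N_q = 49.242 × 13.2 = 649.99 kPa; self-weight term 0.5·γ·B·N_γ·s_γ = 0.5 × 17.4 × 3.58 × 14.5 × 0.91 = 410.97 kPa.
q_ult = 649.99 + 410.97 = 1061 kPa.
Net ultimate: q_net = 1061 − 49.242 = 1011.7 kPa.
q_all(net) = 1011.7 / 3.5 = 289.06 kPa.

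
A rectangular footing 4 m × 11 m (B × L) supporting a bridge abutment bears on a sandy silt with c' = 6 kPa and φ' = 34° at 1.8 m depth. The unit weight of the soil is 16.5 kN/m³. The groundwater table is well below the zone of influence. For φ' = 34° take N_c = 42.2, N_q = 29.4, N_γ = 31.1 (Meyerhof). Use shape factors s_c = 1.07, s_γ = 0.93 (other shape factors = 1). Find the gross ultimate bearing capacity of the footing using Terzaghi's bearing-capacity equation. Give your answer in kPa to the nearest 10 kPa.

q = γ·D_f = 16.5 × 1.8 = 29.7 kPa.
c·N_c·s_c = 6 × 42.2 × 1.07 = 270.92 kPa
q·N_q = 29.7 × 29.4 = 873.18 kPa
0.5·γ·B·N_γ·s_γ = 0.5 × 16.5 × 4 × 31.1 × 0.93 = 954.46 kPa
q_ult = 270.92 + 873.18 + 954.46 = 2098.6 kPa.

q_ult ≈ 2100 kPa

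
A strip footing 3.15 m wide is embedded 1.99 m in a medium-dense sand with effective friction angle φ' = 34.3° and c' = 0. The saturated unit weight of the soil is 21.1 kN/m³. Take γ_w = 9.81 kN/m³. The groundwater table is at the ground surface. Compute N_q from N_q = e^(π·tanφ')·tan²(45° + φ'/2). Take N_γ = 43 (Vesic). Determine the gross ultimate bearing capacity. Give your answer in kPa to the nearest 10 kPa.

tan34.3° = 0.6822, so N_q = e^(π×0.6822)·tan²(62.15°) = 8.525 × 3.582 = 30.54.
γ' = 21.1 − 9.81 = 11.29 kN/m³ (submerged throughout). q = 11.29 × 1.99 = 22.467 kPa; the same γ' applies in the ½γBN_γ term.
q·N_q = 22.467 × 30.539 = 686.13 kPa
0.5·γ·B·N_γ = 0.5 × 11.29 × 3.15 × 43 = 764.62 kPa
q_ult = 686.13 + 764.62 = 1450.7 kPa.

q_ult ≈ 1450 kPa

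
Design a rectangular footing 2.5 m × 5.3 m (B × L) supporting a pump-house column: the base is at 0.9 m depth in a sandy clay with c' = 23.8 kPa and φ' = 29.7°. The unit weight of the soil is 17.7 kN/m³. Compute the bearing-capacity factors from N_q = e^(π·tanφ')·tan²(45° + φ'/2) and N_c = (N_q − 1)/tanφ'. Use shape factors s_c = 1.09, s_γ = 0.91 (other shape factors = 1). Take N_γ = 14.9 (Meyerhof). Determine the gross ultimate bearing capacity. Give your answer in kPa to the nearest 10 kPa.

q_ult ≈ 1350 kPa

tan29.7° = 0.5704, so N_q = e^(π×0.5704)·tan²(59.85°) = 6.001 × 2.964 = 17.79.
N_c = (17.79 − 1)/tan29.7° = 29.43.
Overburden at base level: q = 17.7 × 0.9 = 15.93 kPa.
Cohesion term c·N_c·s_c = 23.8 × 29.431 × 1.09 = 763.5 kPa; surcharge term q·N_q = 15.93 × 17.787 = 283.35 kPa; self-weight term 0.5·γ·B·N_γ·s_γ = 0.5 × 17.7 × 2.5 × 14.9 × 0.91 = 299.99 kPa.
q_ult = 763.5 + 283.35 + 299.99 = 1346.8 kPa.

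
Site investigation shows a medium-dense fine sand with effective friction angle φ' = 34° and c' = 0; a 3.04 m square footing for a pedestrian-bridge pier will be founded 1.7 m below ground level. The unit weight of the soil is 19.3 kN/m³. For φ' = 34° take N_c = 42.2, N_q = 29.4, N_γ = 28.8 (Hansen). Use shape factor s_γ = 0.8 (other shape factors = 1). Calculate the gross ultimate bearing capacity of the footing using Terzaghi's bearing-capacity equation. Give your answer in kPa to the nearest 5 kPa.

Overburden at base level: q = 19.3 × 1.7 = 32.81 kPa.
Surcharge term q·N_q = 32.81 × 29.4 = 964.61 kPa; self-weight term 0.5·γ·B·N_γ·s_γ = 0.5 × 19.3 × 3.04 × 28.8 × 0.8 = 675.9 kPa.
q_ult = 964.61 + 675.9 = 1640.5 kPa.

q_ult ≈ 1640 kPa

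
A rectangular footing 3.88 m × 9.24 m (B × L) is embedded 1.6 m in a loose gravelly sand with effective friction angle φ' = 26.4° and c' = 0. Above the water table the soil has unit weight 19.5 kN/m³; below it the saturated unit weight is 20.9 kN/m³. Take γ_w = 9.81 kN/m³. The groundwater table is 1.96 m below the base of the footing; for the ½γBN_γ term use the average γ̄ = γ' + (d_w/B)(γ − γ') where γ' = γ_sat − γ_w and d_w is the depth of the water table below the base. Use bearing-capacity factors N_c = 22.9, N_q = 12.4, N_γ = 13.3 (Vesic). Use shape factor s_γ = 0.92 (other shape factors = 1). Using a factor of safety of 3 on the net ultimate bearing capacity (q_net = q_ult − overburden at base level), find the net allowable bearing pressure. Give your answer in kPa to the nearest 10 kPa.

q_all(net) ≈ 240 kPa

Overburden at base level: q = 19.5 × 1.6 = 31.2 kPa.
The water table is 1.96 m below the base (< B = 3.88 m), so the ½γBN_γ term uses γ̄ = γ' + (d_w/B)(γ − γ') = 11.09 + (1.96/3.88)(19.5 − 11.09) = 15.338 kN/m³.
Surcharge term q·N_q = 31.2 × 12.4 = 386.88 kPa; self-weight term 0.5·γ·B·N_γ·s_γ = 0.5 × 15.338 × 3.88 × 13.3 × 0.92 = 364.1 kPa.
q_ult = 386.88 + 364.1 = 750.98 kPa.
q_net = 750.98 − 31.2 = 719.78 kPa.
q_all(net) = 719.78 / 3 = 239.93 kPa.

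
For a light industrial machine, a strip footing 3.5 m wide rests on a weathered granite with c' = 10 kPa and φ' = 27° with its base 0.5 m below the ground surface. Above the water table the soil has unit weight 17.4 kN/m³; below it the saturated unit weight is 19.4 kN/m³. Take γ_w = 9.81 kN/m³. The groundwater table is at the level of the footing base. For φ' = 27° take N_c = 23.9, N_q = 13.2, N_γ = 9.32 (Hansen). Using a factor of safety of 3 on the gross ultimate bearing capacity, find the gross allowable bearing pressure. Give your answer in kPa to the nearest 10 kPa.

q_all ≈ 170 kPa

Effective surcharge at the founding depth q = γ·D_f = 17.4 × 0.5 = 8.7 kPa.
The water table coincides with the base, so in the self-weight term γ → γ' = 9.59 kN/m³.
q_ult = c·N_c + q·N_q + 0.5·γ·B·N_γ
     = 10 × 23.9 + 8.7 × 13.2 + 0.5 × 9.59 × 3.5 × 9.32
     = 239 + 114.84 + 156.41 = 510.25 kPa.
q_all = 510.25 / 3 = 170.08 kPa.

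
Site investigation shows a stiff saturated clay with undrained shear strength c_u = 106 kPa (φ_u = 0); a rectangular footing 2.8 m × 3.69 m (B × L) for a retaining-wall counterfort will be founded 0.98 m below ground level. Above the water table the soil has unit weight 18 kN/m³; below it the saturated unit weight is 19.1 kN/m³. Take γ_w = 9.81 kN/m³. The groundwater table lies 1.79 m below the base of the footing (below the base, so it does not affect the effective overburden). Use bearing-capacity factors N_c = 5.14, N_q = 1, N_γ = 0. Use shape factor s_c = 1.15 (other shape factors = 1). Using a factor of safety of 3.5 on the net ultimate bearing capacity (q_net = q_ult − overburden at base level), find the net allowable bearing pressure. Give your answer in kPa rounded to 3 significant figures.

Overburden at base level: q = 18 × 0.98 = 17.64 kPa.
Cohesion term c·N_c·s_c = 106 × 5.14 × 1.15 = 626.57 kPa; surcharge term q·N_q = 17.64 × 1 = 17.64 kPa.
q_ult = 626.57 + 17.64 = 644.21 kPa.
q_net = 644.21 − 17.64 = 626.57 kPa.
q_all(net) = 626.57 / 3.5 = 179.02 kPa.

q_all(net) ≈ 179 kPa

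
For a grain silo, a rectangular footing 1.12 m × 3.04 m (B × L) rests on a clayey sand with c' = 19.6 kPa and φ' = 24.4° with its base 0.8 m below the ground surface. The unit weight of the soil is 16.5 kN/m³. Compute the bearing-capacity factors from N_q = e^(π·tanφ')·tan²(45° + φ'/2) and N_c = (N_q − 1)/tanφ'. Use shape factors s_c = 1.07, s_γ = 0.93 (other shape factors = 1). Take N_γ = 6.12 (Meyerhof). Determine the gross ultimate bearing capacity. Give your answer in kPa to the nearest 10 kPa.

tan24.4° = 0.4536, so N_q = e^(π×0.4536)·tan²(57.2°) = 4.158 × 2.408 = 10.01.
N_c = (10.01 − 1)/tan24.4° = 19.87.
Overburden at base level: q = 16.5 × 0.8 = 13.2 kPa.
Cohesion term c·N_c·s_c = 19.6 × 19.867 × 1.07 = 416.65 kPa; surcharge term q·N_q = 13.2 × 10.012 = 132.16 kPa; self-weight term 0.5·γ·B·N_γ·s_γ = 0.5 × 16.5 × 1.12 × 6.12 × 0.93 = 52.59 kPa.
q_ult = 416.65 + 132.16 + 52.59 = 601.4 kPa.

q_ult ≈ 600 kPa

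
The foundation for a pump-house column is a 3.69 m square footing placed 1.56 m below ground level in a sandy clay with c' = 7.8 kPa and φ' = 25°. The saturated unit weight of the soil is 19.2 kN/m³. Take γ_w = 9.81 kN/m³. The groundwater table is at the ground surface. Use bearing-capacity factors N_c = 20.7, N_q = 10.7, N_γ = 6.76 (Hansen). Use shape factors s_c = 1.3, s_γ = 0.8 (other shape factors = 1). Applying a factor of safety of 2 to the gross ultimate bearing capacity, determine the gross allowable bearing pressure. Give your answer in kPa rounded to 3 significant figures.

q_all ≈ 230 kPa

Water table at ground surface, so effective unit weight γ' = 19.2 − 9.81 = 9.39 kN/m³ is used throughout; overburden q = 9.39 × 1.56 = 14.648 kPa; the same γ' applies in the ½γBN_γ term.
Cohesion term c·N_c·s_c = 7.8 × 20.7 × 1.3 = 209.9 kPa; surcharge term q·N_q = 14.648 × 10.7 = 156.74 kPa; self-weight term 0.5·γ·B·N_γ·s_γ = 0.5 × 9.39 × 3.69 × 6.76 × 0.8 = 93.691 kPa.
q_ult = 209.9 + 156.74 + 93.691 = 460.33 kPa.
q_all = q_ult / FS = 460.33 / 2 = 230.16 kPa.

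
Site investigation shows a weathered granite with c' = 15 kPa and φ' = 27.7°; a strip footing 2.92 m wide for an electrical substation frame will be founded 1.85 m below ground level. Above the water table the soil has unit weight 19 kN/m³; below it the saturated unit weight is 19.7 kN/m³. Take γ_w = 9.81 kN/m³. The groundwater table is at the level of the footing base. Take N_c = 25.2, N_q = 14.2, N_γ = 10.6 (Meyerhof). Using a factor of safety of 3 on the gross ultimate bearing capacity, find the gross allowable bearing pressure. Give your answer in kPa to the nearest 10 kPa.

q_all ≈ 340 kPa

Overburden at base level: q = 19 × 1.85 = 35.15 kPa.
Below the base the soil is submerged, so the ½γBN_γ term uses γ' = 19.7 − 9.81 = 9.89 kN/m³.
Cohesion term c·N_c = 15 × 25.2 = 378 kPa; surcharge term q·N_q = 35.15 × 14.2 = 499.13 kPa; self-weight term 0.5·γ·B·N_γ = 0.5 × 9.89 × 2.92 × 10.6 = 153.06 kPa.
q_ult = 378 + 499.13 + 153.06 = 1030.2 kPa.
q_all = 1030.2 / 3 = 343.4 kPa.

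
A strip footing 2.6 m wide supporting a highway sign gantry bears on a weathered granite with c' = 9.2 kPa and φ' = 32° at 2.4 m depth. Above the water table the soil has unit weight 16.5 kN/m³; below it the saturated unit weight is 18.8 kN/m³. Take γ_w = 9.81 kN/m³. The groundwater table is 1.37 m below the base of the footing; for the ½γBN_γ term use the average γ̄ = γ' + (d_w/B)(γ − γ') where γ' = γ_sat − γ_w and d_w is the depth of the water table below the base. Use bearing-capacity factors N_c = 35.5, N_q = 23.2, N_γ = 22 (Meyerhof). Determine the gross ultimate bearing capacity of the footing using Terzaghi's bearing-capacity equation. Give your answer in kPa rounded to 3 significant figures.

Effective surcharge at the founding depth q = γ·D_f = 16.5 × 2.4 = 39.6 kPa.
With d_w = 1.37 m < B, γ̄ = 8.99 + (1.37/2.6) × (16.5 − 8.99) = 12.947 kN/m³.
q_ult = c·N_c + q·N_q + 0.5·γ·B·N_γ
     = 9.2 × 35.5 + 39.6 × 23.2 + 0.5 × 12.947 × 2.6 × 22
     = 326.6 + 918.72 + 370.29 = 1615.6 kPa.

q_ult ≈ 1620 kPa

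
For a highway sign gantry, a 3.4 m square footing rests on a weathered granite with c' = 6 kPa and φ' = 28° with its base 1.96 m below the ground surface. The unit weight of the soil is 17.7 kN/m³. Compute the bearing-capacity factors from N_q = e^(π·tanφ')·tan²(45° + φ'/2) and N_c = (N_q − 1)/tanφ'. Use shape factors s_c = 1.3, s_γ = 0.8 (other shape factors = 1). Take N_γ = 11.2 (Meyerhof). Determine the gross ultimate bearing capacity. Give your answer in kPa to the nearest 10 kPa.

tan28° = 0.5317, so N_q = e^(π×0.5317)·tan²(59°) = 5.314 × 2.77 = 14.72.
N_c = (14.72 − 1)/tan28° = 25.8.
Effective surcharge at the founding depth q = γ·D_f = 17.7 × 1.96 = 34.692 kPa.
q_ult = c·N_c·s_c + q·N_q + 0.5·γ·B·N_γ·s_γ
     = 6 × 25.803 × 1.3 + 34.692 × 14.72 + 0.5 × 17.7 × 3.4 × 11.2 × 0.8
     = 201.27 + 510.66 + 269.61 = 981.53 kPa.

q_ult ≈ 980 kPa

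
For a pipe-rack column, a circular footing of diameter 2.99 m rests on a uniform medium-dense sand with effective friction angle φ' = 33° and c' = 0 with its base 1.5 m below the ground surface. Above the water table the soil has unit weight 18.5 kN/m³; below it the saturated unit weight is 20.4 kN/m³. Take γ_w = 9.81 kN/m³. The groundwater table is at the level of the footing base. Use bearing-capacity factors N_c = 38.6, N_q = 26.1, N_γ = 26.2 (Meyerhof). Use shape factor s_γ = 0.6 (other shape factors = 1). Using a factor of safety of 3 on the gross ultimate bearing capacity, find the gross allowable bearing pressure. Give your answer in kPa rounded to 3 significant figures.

Overburden at base level: q = 18.5 × 1.5 = 27.75 kPa.
Below the base the soil is submerged, so the ½γBN_γ term uses γ' = 20.4 − 9.81 = 10.59 kN/m³.
Surcharge term q·N_q = 27.75 × 26.1 = 724.28 kPa; self-weight term 0.5·γ·B·N_γ·s_γ = 0.5 × 10.59 × 2.99 × 26.2 × 0.6 = 248.88 kPa.
q_ult = 724.28 + 248.88 = 973.15 kPa.
q_all = 973.15 / 3 = 324.38 kPa.

q_all ≈ 324 kPa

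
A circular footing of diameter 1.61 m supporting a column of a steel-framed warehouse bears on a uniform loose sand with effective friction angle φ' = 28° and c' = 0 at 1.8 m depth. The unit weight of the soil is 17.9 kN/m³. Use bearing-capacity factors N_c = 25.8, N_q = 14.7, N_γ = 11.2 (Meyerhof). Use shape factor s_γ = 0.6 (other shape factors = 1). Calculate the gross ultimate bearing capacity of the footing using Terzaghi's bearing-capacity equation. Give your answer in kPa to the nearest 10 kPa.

q_ult ≈ 570 kPa

Effective surcharge at the founding depth q = γ·D_f = 17.9 × 1.8 = 32.22 kPa.
q_ult = q·N_q + 0.5·γ·B·N_γ·s_γ
     = 32.22 × 14.7 + 0.5 × 17.9 × 1.61 × 11.2 × 0.6
     = 473.63 + 96.832 = 570.47 kPa.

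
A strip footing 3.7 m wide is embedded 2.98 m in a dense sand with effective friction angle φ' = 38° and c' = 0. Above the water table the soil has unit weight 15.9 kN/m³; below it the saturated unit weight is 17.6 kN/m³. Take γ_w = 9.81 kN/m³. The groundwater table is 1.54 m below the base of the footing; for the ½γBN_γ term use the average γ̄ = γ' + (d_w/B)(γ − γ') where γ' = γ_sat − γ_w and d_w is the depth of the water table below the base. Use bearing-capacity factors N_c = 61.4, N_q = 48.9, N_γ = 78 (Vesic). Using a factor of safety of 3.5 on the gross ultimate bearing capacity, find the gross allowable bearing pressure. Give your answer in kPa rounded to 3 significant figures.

q = γ·D_f = 15.9 × 2.98 = 47.382 kPa.
γ' = 7.79 kN/m³; averaging over the depth B below the base, γ̄ = γ' + (d_w/B)(γ − γ') = 11.166 kN/m³.
q·N_q = 47.382 × 48.9 = 2317 kPa
0.5·γ·B·N_γ = 0.5 × 11.166 × 3.7 × 78 = 1611.2 kPa
q_ult = 2317 + 1611.2 = 3928.2 kPa.
q_all = 3928.2 / 3.5 = 1122.3 kPa.

q_all ≈ 1120 kPa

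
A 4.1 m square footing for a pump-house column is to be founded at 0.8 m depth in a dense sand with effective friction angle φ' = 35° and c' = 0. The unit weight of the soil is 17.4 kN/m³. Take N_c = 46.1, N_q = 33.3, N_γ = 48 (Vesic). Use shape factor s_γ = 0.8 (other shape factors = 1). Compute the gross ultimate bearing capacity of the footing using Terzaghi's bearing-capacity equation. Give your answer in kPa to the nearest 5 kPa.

Overburden at base level: q = 17.4 × 0.8 = 13.92 kPa.
Surcharge term q·N_q = 13.92 × 33.3 = 463.54 kPa; self-weight term 0.5·γ·B·N_γ·s_γ = 0.5 × 17.4 × 4.1 × 48 × 0.8 = 1369.7 kPa.
q_ult = 463.54 + 1369.7 = 1833.3 kPa.

q_ult ≈ 1835 kPa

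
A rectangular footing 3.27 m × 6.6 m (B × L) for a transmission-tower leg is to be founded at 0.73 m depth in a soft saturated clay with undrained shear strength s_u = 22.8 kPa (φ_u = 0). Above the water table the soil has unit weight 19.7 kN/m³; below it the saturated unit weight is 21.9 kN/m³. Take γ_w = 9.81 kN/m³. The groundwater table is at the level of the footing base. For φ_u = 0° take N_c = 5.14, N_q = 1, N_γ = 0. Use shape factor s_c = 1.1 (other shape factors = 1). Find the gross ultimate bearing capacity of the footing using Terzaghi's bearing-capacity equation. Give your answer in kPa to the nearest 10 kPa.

Overburden at base level: q = 19.7 × 0.73 = 14.381 kPa.
Cohesion term c·N_c·s_c = 22.8 × 5.14 × 1.1 = 128.91 kPa; surcharge term q·N_q = 14.381 × 1 = 14.381 kPa.
q_ult = 128.91 + 14.381 = 143.29 kPa.

q_ult ≈ 140 kPa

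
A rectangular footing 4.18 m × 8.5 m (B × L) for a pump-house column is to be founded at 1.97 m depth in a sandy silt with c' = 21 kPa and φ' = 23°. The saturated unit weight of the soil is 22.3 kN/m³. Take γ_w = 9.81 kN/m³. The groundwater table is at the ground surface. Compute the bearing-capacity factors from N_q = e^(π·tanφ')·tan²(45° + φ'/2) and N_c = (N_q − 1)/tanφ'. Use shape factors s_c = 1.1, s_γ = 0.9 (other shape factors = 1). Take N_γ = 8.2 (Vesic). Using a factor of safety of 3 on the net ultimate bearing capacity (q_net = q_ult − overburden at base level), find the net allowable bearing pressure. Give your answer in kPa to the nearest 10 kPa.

q_all(net) ≈ 270 kPa

N_q = e^(π·tan23°)·tan²(56.5°) = 8.66; N_c = (N_q − 1)/tanφ' = 18.05.
Water table at ground surface, so effective unit weight γ' = 22.3 − 9.81 = 12.49 kN/m³ is used throughout; overburden q = 12.49 × 1.97 = 24.605 kPa; the same γ' applies in the ½γBN_γ term.
Cohesion term c·N_c·s_c = 21 × 18.049 × 1.1 = 416.92 kPa; surcharge term q·N_q = 24.605 × 8.6612 = 213.11 kPa; self-weight term 0.5·γ·B·N_γ·s_γ = 0.5 × 12.49 × 4.18 × 8.2 × 0.9 = 192.65 kPa.
q_ult = 416.92 + 213.11 + 192.65 = 822.68 kPa.
q_net = 822.68 − 24.605 = 798.08 kPa.
q_all(net) = 798.08 / 3 = 266.03 kPa.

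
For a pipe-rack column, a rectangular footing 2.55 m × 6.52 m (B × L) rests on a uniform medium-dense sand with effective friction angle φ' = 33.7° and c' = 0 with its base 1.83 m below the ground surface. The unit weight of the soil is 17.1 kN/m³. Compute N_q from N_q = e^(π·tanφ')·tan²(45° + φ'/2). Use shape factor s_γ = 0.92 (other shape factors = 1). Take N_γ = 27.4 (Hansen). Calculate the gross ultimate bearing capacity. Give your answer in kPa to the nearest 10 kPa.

q_ult ≈ 1440 kPa

tan33.7° = 0.6669, so N_q = e^(π×0.6669)·tan²(61.85°) = 8.127 × 3.493 = 28.39.
Overburden at base level: q = 17.1 × 1.83 = 31.293 kPa.
Surcharge term q·N_q = 31.293 × 28.386 = 888.28 kPa; self-weight term 0.5·γ·B·N_γ·s_γ = 0.5 × 17.1 × 2.55 × 27.4 × 0.92 = 549.6 kPa.
q_ult = 888.28 + 549.6 = 1437.9 kPa.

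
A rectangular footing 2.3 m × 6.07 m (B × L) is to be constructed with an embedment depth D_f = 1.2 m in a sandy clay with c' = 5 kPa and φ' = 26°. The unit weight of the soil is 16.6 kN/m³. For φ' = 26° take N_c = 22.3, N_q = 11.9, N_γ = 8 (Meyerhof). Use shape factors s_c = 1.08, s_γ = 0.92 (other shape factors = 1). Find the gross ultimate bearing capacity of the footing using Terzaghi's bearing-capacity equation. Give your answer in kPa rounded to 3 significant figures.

q = γ·D_f = 16.6 × 1.2 = 19.92 kPa.
c·N_c·s_c = 5 × 22.3 × 1.08 = 120.42 kPa
q·N_q = 19.92 × 11.9 = 237.05 kPa
0.5·γ·B·N_γ·s_γ = 0.5 × 16.6 × 2.3 × 8 × 0.92 = 140.5 kPa
q_ult = 120.42 + 237.05 + 140.5 = 497.97 kPa.

q_ult ≈ 498 kPa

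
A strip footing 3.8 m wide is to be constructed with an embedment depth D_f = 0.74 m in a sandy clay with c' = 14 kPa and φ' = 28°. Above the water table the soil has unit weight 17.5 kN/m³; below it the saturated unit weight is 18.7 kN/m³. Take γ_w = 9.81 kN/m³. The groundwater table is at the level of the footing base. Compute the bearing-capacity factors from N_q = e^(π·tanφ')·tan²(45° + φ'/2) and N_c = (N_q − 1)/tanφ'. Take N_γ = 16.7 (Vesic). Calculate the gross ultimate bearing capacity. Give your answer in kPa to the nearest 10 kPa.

tan28° = 0.5317, so N_q = e^(π×0.5317)·tan²(59°) = 5.314 × 2.77 = 14.72.
N_c = (14.72 − 1)/tan28° = 25.8.
Overburden at base level: q = 17.5 × 0.74 = 12.95 kPa.
Below the base the soil is submerged, so the ½γBN_γ term uses γ' = 18.7 − 9.81 = 8.89 kN/m³.
Cohesion term c·N_c = 14 × 25.803 = 361.25 kPa; surcharge term q·N_q = 12.95 × 14.72 = 190.62 kPa; self-weight term 0.5·γ·B·N_γ = 0.5 × 8.89 × 3.8 × 16.7 = 282.08 kPa.
q_ult = 361.25 + 190.62 + 282.08 = 833.95 kPa.

q_ult ≈ 830 kPa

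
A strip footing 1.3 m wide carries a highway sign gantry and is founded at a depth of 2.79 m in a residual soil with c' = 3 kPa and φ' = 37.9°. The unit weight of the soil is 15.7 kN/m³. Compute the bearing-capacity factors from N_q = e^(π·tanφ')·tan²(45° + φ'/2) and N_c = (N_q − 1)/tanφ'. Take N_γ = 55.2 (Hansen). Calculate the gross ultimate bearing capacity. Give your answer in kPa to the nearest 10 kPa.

q_ult ≈ 2860 kPa

tan37.9° = 0.7785, so N_q = e^(π×0.7785)·tan²(63.95°) = 11.538 × 4.185 = 48.29.
N_c = (48.29 − 1)/tan37.9° = 60.75.
Overburden at base level: q = 15.7 × 2.79 = 43.803 kPa.
Cohesion term c·N_c = 3 × 60.746 = 182.24 kPa; surcharge term q·N_q = 43.803 × 48.289 = 2115.2 kPa; self-weight term 0.5·γ·B·N_γ = 0.5 × 15.7 × 1.3 × 55.2 = 563.32 kPa.
q_ult = 182.24 + 2115.2 + 563.32 = 2860.8 kPa.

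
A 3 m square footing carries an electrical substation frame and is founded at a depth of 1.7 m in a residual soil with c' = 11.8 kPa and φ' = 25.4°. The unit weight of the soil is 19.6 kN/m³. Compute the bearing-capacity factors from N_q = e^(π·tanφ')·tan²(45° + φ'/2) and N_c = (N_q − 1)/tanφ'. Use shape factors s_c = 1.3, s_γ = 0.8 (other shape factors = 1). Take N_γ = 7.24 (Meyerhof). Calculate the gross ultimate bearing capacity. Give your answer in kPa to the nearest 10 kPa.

tan25.4° = 0.4748, so N_q = e^(π×0.4748)·tan²(57.7°) = 4.445 × 2.502 = 11.12.
N_c = (11.12 − 1)/tan25.4° = 21.32.
q = γ·D_f = 19.6 × 1.7 = 33.32 kPa.
c·N_c·s_c = 11.8 × 21.317 × 1.3 = 327 kPa
q·N_q = 33.32 × 11.122 = 370.58 kPa
0.5·γ·B·N_γ·s_γ = 0.5 × 19.6 × 3 × 7.24 × 0.8 = 170.28 kPa
q_ult = 327 + 370.58 + 170.28 = 867.87 kPa.

q_ult ≈ 870 kPa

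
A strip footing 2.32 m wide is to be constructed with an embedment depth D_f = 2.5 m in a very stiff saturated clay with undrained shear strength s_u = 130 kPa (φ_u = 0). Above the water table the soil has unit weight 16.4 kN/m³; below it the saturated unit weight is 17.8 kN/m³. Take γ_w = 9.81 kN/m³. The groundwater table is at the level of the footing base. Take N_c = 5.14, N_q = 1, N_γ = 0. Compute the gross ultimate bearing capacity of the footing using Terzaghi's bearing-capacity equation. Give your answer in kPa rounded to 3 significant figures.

q_ult ≈ 709 kPa

q = γ·D_f = 16.4 × 2.5 = 41 kPa.
c·N_c = 130 × 5.14 = 668.2 kPa
q·N_q = 41 × 1 = 41 kPa
q_ult = 668.2 + 41 = 709.2 kPa.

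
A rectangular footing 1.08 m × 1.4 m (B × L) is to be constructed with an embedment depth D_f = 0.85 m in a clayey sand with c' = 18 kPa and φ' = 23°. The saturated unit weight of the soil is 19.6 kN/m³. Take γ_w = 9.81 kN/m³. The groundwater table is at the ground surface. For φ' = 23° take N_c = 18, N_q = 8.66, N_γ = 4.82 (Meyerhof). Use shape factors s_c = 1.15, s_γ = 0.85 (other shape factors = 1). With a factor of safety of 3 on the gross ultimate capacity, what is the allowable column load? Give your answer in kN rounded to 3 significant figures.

P_all ≈ 235 kN

Water table at ground surface, so effective unit weight γ' = 19.6 − 9.81 = 9.79 kN/m³ is used throughout; overburden q = 9.79 × 0.85 = 8.3215 kPa; the same γ' applies in the ½γBN_γ term.
Cohesion term c·N_c·s_c = 18 × 18 × 1.15 = 372.6 kPa; surcharge term q·N_q = 8.3215 × 8.66 = 72.064 kPa; self-weight term 0.5·γ·B·N_γ·s_γ = 0.5 × 9.79 × 1.08 × 4.82 × 0.85 = 21.659 kPa.
q_ult = 372.6 + 72.064 + 21.659 = 466.32 kPa.
Gross allowable pressure q_all = 466.32 / 3 = 155.44 kPa.
Footing area = 1.512 m², so allowable column load = 155.44 × 1.512 = 235.03 kN.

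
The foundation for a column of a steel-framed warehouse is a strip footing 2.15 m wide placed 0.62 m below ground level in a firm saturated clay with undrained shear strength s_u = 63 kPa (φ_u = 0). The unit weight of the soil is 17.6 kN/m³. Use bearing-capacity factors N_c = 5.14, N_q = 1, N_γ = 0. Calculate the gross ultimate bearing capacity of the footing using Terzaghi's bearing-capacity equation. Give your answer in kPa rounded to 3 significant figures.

Effective surcharge at the founding depth q = γ·D_f = 17.6 × 0.62 = 10.912 kPa.
q_ult = c·N_c + q·N_q
     = 63 × 5.14 + 10.912 × 1
     = 323.82 + 10.912 = 334.73 kPa.

q_ult ≈ 335 kPa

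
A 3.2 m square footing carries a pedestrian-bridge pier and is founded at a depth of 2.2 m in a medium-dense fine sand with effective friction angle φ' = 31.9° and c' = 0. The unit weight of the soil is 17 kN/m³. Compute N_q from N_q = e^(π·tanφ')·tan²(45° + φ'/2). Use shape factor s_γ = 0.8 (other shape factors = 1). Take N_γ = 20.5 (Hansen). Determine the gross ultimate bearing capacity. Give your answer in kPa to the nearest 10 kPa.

q_ult ≈ 1300 kPa

tan31.9° = 0.6224, so N_q = e^(π×0.6224)·tan²(60.95°) = 7.067 × 3.241 = 22.91.
q = γ·D_f = 17 × 2.2 = 37.4 kPa.
q·N_q = 37.4 × 22.907 = 856.7 kPa
0.5·γ·B·N_γ·s_γ = 0.5 × 17 × 3.2 × 20.5 × 0.8 = 446.08 kPa
q_ult = 856.7 + 446.08 = 1302.8 kPa.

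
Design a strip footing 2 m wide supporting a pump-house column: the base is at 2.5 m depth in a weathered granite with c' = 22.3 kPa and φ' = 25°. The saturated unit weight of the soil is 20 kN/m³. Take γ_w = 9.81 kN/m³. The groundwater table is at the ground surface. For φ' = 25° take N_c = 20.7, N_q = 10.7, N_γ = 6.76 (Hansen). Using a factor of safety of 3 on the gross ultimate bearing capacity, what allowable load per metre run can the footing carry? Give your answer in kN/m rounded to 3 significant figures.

With the water table at the surface the whole profile is submerged: γ' = 20 − 9.81 = 10.19 kN/m³, so q = γ'·D_f = 25.475 kPa; the same γ' applies in the ½γBN_γ term.
q_ult = c·N_c + q·N_q + 0.5·γ·B·N_γ
     = 22.3 × 20.7 + 25.475 × 10.7 + 0.5 × 10.19 × 2 × 6.76
     = 461.61 + 272.58 + 68.884 = 803.08 kPa.
Gross allowable pressure q_all = 803.08 / 3 = 267.69 kPa.
Allowable wall load = q_all × B = 267.69 × 2 = 535.38 kN per metre run.

≈ 535 kN/m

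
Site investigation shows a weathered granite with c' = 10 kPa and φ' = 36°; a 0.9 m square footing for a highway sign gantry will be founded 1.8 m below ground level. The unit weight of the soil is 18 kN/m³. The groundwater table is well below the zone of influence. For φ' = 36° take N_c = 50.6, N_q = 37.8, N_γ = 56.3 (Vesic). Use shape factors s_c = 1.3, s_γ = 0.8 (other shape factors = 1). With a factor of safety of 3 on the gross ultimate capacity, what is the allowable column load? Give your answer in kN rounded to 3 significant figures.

Overburden at base level: q = 18 × 1.8 = 32.4 kPa.
Cohesion term c·N_c·s_c = 10 × 50.6 × 1.3 = 657.8 kPa; surcharge term q·N_q = 32.4 × 37.8 = 1224.7 kPa; self-weight term 0.5·γ·B·N_γ·s_γ = 0.5 × 18 × 0.9 × 56.3 × 0.8 = 364.82 kPa.
q_ult = 657.8 + 1224.7 + 364.82 = 2247.3 kPa.
Gross allowable pressure q_all = 2247.3 / 3 = 749.11 kPa.
Footing area = 0.81 m², so allowable column load = 749.11 × 0.81 = 606.78 kN.

P_all ≈ 607 kN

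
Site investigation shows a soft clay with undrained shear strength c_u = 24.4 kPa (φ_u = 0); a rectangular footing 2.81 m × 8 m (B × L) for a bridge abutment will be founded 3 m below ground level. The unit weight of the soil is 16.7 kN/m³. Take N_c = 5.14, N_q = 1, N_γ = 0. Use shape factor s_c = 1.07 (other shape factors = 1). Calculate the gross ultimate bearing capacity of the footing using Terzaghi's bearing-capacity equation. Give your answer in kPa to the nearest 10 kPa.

q_ult ≈ 180 kPa

q = γ·D_f = 16.7 × 3 = 50.1 kPa.
c·N_c·s_c = 24.4 × 5.14 × 1.07 = 134.2 kPa
q·N_q = 50.1 × 1 = 50.1 kPa
q_ult = 134.2 + 50.1 = 184.3 kPa.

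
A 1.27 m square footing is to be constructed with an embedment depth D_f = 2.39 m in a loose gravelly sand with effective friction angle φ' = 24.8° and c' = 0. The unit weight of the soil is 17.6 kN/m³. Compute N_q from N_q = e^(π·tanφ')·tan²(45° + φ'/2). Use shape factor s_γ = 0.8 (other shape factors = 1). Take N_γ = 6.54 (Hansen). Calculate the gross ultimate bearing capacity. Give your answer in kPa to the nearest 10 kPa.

tan24.8° = 0.4621, so N_q = e^(π×0.4621)·tan²(57.4°) = 4.27 × 2.445 = 10.44.
Overburden at base level: q = 17.6 × 2.39 = 42.064 kPa.
Surcharge term q·N_q = 42.064 × 10.44 = 439.16 kPa; self-weight term 0.5·γ·B·N_γ·s_γ = 0.5 × 17.6 × 1.27 × 6.54 × 0.8 = 58.473 kPa.
q_ult = 439.16 + 58.473 = 497.63 kPa.

q_ult ≈ 500 kPa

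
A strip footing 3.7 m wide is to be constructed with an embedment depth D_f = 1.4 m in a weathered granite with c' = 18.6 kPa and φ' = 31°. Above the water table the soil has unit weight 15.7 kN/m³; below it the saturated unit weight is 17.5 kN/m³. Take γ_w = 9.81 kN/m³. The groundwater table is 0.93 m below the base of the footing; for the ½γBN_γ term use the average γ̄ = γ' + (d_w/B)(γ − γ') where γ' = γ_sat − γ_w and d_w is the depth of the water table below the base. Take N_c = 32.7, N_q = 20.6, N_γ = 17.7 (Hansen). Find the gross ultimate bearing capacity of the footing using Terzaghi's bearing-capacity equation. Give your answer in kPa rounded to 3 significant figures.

q_ult ≈ 1380 kPa

q = γ·D_f = 15.7 × 1.4 = 21.98 kPa.
γ' = 7.69 kN/m³; averaging over the depth B below the base, γ̄ = γ' + (d_w/B)(γ − γ') = 9.7033 kN/m³.
c·N_c = 18.6 × 32.7 = 608.22 kPa
q·N_q = 21.98 × 20.6 = 452.79 kPa
0.5·γ·B·N_γ = 0.5 × 9.7033 × 3.7 × 17.7 = 317.74 kPa
q_ult = 608.22 + 452.79 + 317.74 = 1378.7 kPa.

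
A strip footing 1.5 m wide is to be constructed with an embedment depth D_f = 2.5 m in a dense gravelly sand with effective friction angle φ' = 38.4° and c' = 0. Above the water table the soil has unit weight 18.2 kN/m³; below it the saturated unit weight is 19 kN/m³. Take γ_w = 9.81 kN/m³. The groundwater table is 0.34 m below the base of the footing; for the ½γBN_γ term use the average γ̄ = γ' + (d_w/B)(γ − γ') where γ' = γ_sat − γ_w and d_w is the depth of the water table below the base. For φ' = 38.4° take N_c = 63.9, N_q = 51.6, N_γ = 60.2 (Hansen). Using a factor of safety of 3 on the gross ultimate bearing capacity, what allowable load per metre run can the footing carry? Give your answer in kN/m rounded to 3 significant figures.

≈ 1430 kN/m

q = γ·D_f = 18.2 × 2.5 = 45.5 kPa.
γ' = 9.19 kN/m³; averaging over the depth B below the base, γ̄ = γ' + (d_w/B)(γ − γ') = 11.232 kN/m³.
q·N_q = 45.5 × 51.6 = 2347.8 kPa
0.5·γ·B·N_γ = 0.5 × 11.232 × 1.5 × 60.2 = 507.14 kPa
q_ult = 2347.8 + 507.14 = 2854.9 kPa.
Gross allowable pressure q_all = 2854.9 / 3 = 951.65 kPa.
Allowable wall load = q_all × B = 951.65 × 1.5 = 1427.5 kN per metre run.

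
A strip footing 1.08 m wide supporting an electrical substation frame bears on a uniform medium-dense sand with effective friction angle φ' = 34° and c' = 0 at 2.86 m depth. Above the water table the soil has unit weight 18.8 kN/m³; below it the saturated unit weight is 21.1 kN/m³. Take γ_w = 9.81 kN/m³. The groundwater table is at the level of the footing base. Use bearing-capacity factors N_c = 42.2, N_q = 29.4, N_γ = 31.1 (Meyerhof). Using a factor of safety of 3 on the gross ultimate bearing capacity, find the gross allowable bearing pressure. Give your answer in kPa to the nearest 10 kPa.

q_all ≈ 590 kPa

Effective surcharge at the founding depth q = γ·D_f = 18.8 × 2.86 = 53.768 kPa.
The water table coincides with the base, so in the self-weight term γ → γ' = 11.29 kN/m³.
q_ult = q·N_q + 0.5·γ·B·N_γ
     = 53.768 × 29.4 + 0.5 × 11.29 × 1.08 × 31.1
     = 1580.8 + 189.6 = 1770.4 kPa.
q_all = 1770.4 / 3 = 590.13 kPa.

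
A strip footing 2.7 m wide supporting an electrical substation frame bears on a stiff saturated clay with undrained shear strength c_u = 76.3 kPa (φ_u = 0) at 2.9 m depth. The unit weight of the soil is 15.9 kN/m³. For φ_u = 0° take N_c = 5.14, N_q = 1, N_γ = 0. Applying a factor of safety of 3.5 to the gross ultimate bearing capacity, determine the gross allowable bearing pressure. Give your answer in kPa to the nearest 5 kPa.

q = γ·D_f = 15.9 × 2.9 = 46.11 kPa.
c·N_c = 76.3 × 5.14 = 392.18 kPa
q·N_q = 46.11 × 1 = 46.11 kPa
q_ult = 392.18 + 46.11 = 438.29 kPa.
q_all = q_ult / FS = 438.29 / 3.5 = 125.23 kPa.

q_all ≈ 125 kPa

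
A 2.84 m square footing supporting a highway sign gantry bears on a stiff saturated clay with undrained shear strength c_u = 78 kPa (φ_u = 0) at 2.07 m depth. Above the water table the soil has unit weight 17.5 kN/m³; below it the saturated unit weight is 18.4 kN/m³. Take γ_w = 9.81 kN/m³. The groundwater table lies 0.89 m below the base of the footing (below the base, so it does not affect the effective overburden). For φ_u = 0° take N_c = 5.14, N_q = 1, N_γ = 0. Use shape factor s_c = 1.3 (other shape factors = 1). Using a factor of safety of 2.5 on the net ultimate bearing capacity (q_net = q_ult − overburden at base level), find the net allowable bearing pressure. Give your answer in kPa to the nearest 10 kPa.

Effective surcharge at the founding depth q = γ·D_f = 17.5 × 2.07 = 36.225 kPa.
q_ult = c·N_c·s_c + q·N_q
     = 78 × 5.14 × 1.3 + 36.225 × 1
     = 521.2 + 36.225 = 557.42 kPa.
q_net = 557.42 − 36.225 = 521.2 kPa.
q_all(net) = 521.2 / 2.5 = 208.48 kPa.

q_all(net) ≈ 210 kPa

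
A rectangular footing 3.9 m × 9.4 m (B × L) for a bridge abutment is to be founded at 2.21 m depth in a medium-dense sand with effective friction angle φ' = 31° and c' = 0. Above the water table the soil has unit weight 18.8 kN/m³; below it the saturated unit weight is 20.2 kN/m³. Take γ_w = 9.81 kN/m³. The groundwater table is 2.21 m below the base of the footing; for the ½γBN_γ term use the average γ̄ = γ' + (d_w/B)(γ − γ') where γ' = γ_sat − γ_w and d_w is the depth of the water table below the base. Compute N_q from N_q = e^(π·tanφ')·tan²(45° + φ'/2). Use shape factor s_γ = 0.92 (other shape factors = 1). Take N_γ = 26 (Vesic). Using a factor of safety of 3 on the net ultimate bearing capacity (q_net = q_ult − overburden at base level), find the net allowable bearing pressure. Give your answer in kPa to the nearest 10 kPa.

N_q = e^(π·tan31°)·tan²(60.5°) = 20.63.
Overburden at base level: q = 18.8 × 2.21 = 41.548 kPa.
The water table is 2.21 m below the base (< B = 3.9 m), so the ½γBN_γ term uses γ̄ = γ' + (d_w/B)(γ − γ') = 10.39 + (2.21/3.9)(18.8 − 10.39) = 15.156 kN/m³.
Surcharge term q·N_q = 41.548 × 20.631 = 857.17 kPa; self-weight term 0.5·γ·B·N_γ·s_γ = 0.5 × 15.156 × 3.9 × 26 × 0.92 = 706.92 kPa.
q_ult = 857.17 + 706.92 = 1564.1 kPa.
q_net = 1564.1 − 41.548 = 1522.5 kPa.
q_all(net) = 1522.5 / 3 = 507.51 kPa.

q_all(net) ≈ 510 kPa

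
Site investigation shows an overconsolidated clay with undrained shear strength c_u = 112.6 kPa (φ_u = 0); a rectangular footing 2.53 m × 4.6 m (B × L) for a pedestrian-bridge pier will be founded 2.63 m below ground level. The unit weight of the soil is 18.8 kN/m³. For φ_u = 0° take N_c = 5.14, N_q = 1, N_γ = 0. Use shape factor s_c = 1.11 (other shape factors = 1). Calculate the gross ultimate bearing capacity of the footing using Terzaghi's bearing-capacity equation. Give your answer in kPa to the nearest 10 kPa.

q_ult ≈ 690 kPa

q = γ·D_f = 18.8 × 2.63 = 49.444 kPa.
c·N_c·s_c = 112.6 × 5.14 × 1.11 = 642.43 kPa
q·N_q = 49.444 × 1 = 49.444 kPa
q_ult = 642.43 + 49.444 = 691.87 kPa.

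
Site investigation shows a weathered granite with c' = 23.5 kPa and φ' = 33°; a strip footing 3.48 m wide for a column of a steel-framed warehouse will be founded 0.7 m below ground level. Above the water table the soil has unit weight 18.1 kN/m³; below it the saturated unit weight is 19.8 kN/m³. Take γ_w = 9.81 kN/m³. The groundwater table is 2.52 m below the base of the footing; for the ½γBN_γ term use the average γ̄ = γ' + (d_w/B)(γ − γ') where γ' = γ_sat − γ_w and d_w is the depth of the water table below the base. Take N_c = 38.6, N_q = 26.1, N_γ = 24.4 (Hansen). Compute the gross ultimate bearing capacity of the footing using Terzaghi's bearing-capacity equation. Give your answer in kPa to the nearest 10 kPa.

q_ult ≈ 1910 kPa

Effective surcharge at the founding depth q = γ·D_f = 18.1 × 0.7 = 12.67 kPa.
With d_w = 2.52 m < B, γ̄ = 9.99 + (2.52/3.48) × (18.1 − 9.99) = 15.863 kN/m³.
q_ult = c·N_c + q·N_q + 0.5·γ·B·N_γ
     = 23.5 × 38.6 + 12.67 × 26.1 + 0.5 × 15.863 × 3.48 × 24.4
     = 907.1 + 330.69 + 673.47 = 1911.3 kPa.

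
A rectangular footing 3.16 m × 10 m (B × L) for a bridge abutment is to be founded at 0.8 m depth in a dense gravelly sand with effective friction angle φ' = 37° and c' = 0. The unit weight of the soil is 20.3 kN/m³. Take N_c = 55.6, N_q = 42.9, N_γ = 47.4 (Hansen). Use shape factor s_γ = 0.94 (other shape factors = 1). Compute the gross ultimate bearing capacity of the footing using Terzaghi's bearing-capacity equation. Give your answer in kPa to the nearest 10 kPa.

q_ult ≈ 2130 kPa

Overburden at base level: q = 20.3 × 0.8 = 16.24 kPa.
Surcharge term q·N_q = 16.24 × 42.9 = 696.7 kPa; self-weight term 0.5·γ·B·N_γ·s_γ = 0.5 × 20.3 × 3.16 × 47.4 × 0.94 = 1429.1 kPa.
q_ult = 696.7 + 1429.1 = 2125.8 kPa.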